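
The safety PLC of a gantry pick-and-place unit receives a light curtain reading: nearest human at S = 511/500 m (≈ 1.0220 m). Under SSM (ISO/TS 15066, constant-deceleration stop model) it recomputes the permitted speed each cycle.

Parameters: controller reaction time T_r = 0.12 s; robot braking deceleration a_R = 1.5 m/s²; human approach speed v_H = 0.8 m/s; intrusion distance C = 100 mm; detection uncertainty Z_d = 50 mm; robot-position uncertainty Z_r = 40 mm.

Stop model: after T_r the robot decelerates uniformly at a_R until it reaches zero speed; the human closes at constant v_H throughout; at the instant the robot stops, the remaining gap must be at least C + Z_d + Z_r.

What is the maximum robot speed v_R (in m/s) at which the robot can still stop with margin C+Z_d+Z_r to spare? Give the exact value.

v_R_max = 4/5 m/s = 0.8000 m/s

quadratic (1/3)·v² + (49/75)·v + (-92/125) = 0
  disc = (49/75)² − 4·(1/3)·(-92/125) = 7921/5625 ; √disc = 89/75
  v_R = (−(49/75) + 89/75) / (2·(1/3)) = 4/5 m/s
check:
stop time T_s = (4/5)/(3/2) = 0.5333 s
robot covers v_R·T_r = 0.8000·0.1200 = 0.0960 m before braking
braking distance = 0.8000²/(2·1.5000) = 0.2133 m
human over T_r+T_s: 0.8000·(0.1200+0.5333) = 0.5227 m
residual clearance needed = 0.1000+0.0500+0.0400 = 0.1900 m
sum ≈ 0.0960+0.2133+0.5227+0.1900 ≈ 1.0220 m = S ✓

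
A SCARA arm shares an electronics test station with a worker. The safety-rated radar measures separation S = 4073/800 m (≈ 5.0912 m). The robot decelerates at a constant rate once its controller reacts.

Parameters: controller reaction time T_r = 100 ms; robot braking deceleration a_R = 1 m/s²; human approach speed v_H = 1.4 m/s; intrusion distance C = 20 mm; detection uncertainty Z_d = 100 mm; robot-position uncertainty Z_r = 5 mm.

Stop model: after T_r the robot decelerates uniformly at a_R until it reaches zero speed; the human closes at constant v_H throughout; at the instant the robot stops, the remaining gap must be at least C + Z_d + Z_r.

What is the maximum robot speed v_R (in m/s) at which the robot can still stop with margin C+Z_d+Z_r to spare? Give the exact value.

at the boundary: (1/2)·v² + (3/2)·v + (-3861/800) = 0
  disc = (3/2)² − 4·(1/2)·(-3861/800) = 4761/400 ; √disc = 69/20
  v_R = (−(3/2) + 69/20) / (2·(1/2)) = 39/20 m/s
check:
stop time T_s = (39/20)/1 = 1.9500 s
robot in T_r: 1.9500·0.1000 = 0.1950 m
robot under decel: 1.9500²/(2·1.0000) = 1.9013 m
human over T_r+T_s: 1.4000·(0.1000+1.9500) = 2.8700 m
margins: 0.0200+0.1000+0.0050 = 0.1250 m
sum ≈ 0.1950+1.9013+2.8700+0.1250 ≈ 5.0912 m = S ✓

v_R_max = 39/20 m/s = 1.9500 m/s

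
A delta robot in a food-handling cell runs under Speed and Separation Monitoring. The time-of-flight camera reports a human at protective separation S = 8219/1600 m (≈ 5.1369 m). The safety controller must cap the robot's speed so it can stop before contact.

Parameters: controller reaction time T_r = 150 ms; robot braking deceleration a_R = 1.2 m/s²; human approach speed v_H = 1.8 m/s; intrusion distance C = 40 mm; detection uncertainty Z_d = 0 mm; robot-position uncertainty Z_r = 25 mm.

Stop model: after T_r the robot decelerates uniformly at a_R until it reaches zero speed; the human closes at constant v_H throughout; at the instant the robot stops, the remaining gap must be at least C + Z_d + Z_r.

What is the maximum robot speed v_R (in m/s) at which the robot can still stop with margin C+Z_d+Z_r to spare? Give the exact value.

collect terms ⇒ (5/12)·v_R² + (33/20)·v_R + (-7683/1600) = 0
  disc = (33/20)² − 4·(5/12)·(-7683/1600) = 17161/1600 ; √disc = 131/40
  v_R = (−(33/20) + 131/40) / (2·(5/12)) = 39/20 m/s
check:
T_s = v_R/a_R = (39/20)/(6/5) = 1.6250 s
reaction-phase robot travel = 1.9500·0.1500 = 0.2925 m
robot covers 1.9500·1.6250 − ½·1.2000·1.6250² = 1.5844 m while stopping
human over T_r+T_s: 1.8000·(0.1500+1.6250) = 3.1950 m
margins: 0.0400+0.0000+0.0250 = 0.0650 m
sum ≈ 0.2925+1.5844+3.1950+0.0650 ≈ 5.1369 m = S ✓

v_R_max = 39/20 m/s = 1.9500 m/s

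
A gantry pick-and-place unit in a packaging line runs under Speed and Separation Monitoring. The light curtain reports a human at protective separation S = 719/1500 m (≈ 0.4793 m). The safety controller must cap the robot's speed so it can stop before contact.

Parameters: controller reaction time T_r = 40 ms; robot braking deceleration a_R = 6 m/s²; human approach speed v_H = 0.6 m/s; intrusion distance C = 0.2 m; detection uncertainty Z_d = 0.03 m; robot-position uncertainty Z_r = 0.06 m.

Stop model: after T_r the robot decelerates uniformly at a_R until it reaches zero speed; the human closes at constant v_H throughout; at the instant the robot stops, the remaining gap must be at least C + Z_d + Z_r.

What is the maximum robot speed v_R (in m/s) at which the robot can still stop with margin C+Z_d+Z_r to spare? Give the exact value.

at the boundary: (1/12)·v² + (7/50)·v + (-62/375) = 0
  disc = (7/50)² − 4·(1/12)·(-62/375) = 1681/22500 ; √disc = 41/150
  v_R = (−(7/50) + 41/150) / (2·(1/12)) = 4/5 m/s
check:
braking lasts T_s = (4/5)/6 = 0.1333 s
robot covers v_R·T_r = 0.8000·0.0400 = 0.0320 m before braking
robot under decel: 0.8000²/(2·6.0000) = 0.0533 m
person approaches 0.6000·(0.0400+0.1333) = 0.1040 m
residual clearance needed = 0.2000+0.0300+0.0600 = 0.2900 m
sum ≈ 0.0320+0.0533+0.1040+0.2900 ≈ 0.4793 m = S ✓

v_R_max = 4/5 m/s = 0.8000 m/s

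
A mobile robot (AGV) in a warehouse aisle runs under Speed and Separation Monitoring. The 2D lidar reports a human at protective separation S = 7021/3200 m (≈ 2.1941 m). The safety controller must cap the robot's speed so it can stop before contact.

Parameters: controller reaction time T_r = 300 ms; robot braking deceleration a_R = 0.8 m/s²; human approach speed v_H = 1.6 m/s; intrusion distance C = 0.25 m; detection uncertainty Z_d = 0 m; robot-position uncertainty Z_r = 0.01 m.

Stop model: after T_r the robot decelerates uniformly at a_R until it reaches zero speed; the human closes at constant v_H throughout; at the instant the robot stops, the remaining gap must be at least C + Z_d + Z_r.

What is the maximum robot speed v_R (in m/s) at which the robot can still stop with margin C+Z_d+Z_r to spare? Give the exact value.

v_R_max = 11/20 m/s = 0.5500 m/s

quadratic (5/8)·v² + (23/10)·v + (-4653/3200) = 0
  disc = (23/10)² − 4·(5/8)·(-4653/3200) = 57121/6400 ; √disc = 239/80
  v_R = (−(23/10) + 239/80) / (2·(5/8)) = 11/20 m/s
check:
T_s = v_R/a_R = (11/20)/(4/5) = 0.6875 s
robot covers v_R·T_r = 0.5500·0.3000 = 0.1650 m before braking
robot covers 0.5500·0.6875 − ½·0.8000·0.6875² = 0.1891 m while stopping
person approaches 1.6000·(0.3000+0.6875) = 1.5800 m
residual clearance needed = 0.2500+0.0000+0.0100 = 0.2600 m
sum ≈ 0.1650+0.1891+1.5800+0.2600 ≈ 2.1941 m = S ✓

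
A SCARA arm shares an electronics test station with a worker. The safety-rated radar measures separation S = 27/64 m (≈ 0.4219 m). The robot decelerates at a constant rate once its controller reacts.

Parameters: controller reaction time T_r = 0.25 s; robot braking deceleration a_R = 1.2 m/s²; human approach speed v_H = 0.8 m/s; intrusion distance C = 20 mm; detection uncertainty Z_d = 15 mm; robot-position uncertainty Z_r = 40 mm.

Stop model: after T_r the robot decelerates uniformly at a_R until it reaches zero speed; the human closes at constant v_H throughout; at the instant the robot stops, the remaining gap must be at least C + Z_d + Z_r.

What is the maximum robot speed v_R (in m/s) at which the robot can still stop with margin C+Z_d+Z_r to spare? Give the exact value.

quadratic (5/12)·v² + (11/12)·v + (-47/320) = 0
  disc = (11/12)² − 4·(5/12)·(-47/320) = 625/576 ; √disc = 25/24
  v_R = (−(11/12) + 25/24) / (2·(5/12)) = 3/20 m/s
check:
stop time T_s = (3/20)/(6/5) = 0.1250 s
reaction-phase robot travel = 0.1500·0.2500 = 0.0375 m
braking distance = 0.1500²/(2·1.2000) = 0.0094 m
person approaches 0.8000·(0.2500+0.1250) = 0.3000 m
residual clearance needed = 0.0200+0.0150+0.0400 = 0.0750 m
sum ≈ 0.0375+0.0094+0.3000+0.0750 ≈ 0.4219 m = S ✓

v_R_max = 3/20 m/s = 0.1500 m/s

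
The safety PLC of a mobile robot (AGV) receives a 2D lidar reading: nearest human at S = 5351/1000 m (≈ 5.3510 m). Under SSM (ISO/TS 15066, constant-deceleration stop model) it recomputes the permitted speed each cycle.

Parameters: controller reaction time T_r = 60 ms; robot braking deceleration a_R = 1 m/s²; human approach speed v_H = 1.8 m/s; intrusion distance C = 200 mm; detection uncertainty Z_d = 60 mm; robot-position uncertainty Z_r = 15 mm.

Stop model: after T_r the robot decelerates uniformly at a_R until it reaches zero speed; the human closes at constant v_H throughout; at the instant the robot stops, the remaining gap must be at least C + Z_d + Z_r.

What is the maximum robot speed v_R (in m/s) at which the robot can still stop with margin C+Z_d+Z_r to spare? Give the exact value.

quadratic (1/2)·v² + (93/50)·v + (-621/125) = 0
  disc = (93/50)² − 4·(1/2)·(-621/125) = 33489/2500 ; √disc = 183/50
  v_R = (−(93/50) + 183/50) / (2·(1/2)) = 9/5 m/s
check:
stop time T_s = (9/5)/1 = 1.8000 s
robot in T_r: 1.8000·0.0600 = 0.1080 m
robot under decel: 1.8000²/(2·1.0000) = 1.6200 m
human closes 1.8000·1.8600 = 3.3480 m
margins: 0.2000+0.0600+0.0150 = 0.2750 m
sum ≈ 0.1080+1.6200+3.3480+0.2750 ≈ 5.3510 m = S ✓

v_R_max = 9/5 m/s = 1.8000 m/s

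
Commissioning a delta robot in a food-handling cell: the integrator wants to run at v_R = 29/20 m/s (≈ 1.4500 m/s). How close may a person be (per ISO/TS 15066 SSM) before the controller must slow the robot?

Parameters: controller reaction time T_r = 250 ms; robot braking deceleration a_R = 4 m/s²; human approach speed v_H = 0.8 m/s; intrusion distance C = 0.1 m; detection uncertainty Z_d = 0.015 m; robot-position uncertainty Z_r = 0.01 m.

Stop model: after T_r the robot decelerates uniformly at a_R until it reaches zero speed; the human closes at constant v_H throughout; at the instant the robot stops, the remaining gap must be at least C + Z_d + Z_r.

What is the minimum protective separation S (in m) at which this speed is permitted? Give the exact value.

S_min = 3969/3200 m = 1.2403 m

braking lasts T_s = (29/20)/4 = 0.3625 s
reaction-phase robot travel = 1.4500·0.2500 = 0.3625 m
robot under decel: 1.4500²/(2·4.0000) = 0.2628 m
person approaches 0.8000·(0.2500+0.3625) = 0.4900 m
C+Z_d+Z_r = 0.1000+0.0150+0.0100 = 0.1250 m
S_min ≈ 0.3625+0.2628+0.4900+0.1250  ⇒  S_min = 3969/3200 m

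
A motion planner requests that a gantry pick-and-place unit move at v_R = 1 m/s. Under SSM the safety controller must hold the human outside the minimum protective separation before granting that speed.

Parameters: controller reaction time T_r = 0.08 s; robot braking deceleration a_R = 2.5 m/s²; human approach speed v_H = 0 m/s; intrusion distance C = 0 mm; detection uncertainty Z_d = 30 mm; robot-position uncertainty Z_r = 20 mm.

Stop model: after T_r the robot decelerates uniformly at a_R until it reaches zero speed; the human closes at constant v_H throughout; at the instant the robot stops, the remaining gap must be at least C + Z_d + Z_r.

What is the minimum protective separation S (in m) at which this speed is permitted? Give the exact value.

T_s = v_R/a_R = 1/(5/2) = 0.4000 s
robot in T_r: 1.0000·0.0800 = 0.0800 m
robot under decel: 1.0000²/(2·2.5000) = 0.2000 m
human over T_r+T_s: 0.0000·(0.0800+0.4000) = 0.0000 m
residual clearance needed = 0.0000+0.0300+0.0200 = 0.0500 m
S_min ≈ 0.0800+0.2000+0.0000+0.0500  ⇒  S_min = 33/100 m

S_min = 33/100 m = 0.3300 m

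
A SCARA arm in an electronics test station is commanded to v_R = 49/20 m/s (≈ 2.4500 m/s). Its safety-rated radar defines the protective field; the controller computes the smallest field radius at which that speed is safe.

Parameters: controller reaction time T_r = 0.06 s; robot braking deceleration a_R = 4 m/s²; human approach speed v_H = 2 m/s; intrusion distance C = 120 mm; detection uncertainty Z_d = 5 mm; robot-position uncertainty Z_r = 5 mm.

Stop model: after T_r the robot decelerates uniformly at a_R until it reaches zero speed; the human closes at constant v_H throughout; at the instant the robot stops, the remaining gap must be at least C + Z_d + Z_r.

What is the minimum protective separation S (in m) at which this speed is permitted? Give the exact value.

S_min = 37957/16000 m = 2.3723 m

braking lasts T_s = (49/20)/4 = 0.6125 s
robot in T_r: 2.4500·0.0600 = 0.1470 m
braking distance = 2.4500²/(2·4.0000) = 0.7503 m
human over T_r+T_s: 2.0000·(0.0600+0.6125) = 1.3450 m
margins: 0.1200+0.0050+0.0050 = 0.1300 m
S_min ≈ 0.1470+0.7503+1.3450+0.1300  ⇒  S_min = 37957/16000 m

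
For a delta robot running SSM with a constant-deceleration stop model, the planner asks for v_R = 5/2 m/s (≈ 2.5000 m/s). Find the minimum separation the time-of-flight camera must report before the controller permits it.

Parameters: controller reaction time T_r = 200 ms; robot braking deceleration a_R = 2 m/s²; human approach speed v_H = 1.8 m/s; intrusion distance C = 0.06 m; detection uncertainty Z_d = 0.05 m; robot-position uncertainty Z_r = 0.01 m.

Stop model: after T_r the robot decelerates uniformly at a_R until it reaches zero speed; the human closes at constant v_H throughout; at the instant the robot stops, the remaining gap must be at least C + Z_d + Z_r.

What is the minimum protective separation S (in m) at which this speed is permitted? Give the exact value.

braking lasts T_s = (5/2)/2 = 1.2500 s
reaction-phase robot travel = 2.5000·0.2000 = 0.5000 m
robot under decel: 2.5000²/(2·2.0000) = 1.5625 m
human closes 1.8000·1.4500 = 2.6100 m
residual clearance needed = 0.0600+0.0500+0.0100 = 0.1200 m
S_min ≈ 0.5000+1.5625+2.6100+0.1200  ⇒  S_min = 1917/400 m

S_min = 1917/400 m = 4.7925 m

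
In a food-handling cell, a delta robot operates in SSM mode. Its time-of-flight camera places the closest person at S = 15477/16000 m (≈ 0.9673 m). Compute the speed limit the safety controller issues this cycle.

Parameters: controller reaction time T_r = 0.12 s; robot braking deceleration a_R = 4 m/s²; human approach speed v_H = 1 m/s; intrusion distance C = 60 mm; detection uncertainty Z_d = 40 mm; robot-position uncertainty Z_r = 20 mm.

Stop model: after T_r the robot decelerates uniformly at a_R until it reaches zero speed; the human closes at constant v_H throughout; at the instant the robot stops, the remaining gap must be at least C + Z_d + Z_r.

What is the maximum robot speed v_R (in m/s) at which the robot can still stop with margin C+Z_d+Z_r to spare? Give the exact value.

v_R_max = 27/20 m/s = 1.3500 m/s

at the boundary: (1/8)·v² + (37/100)·v + (-11637/16000) = 0
  disc = (37/100)² − 4·(1/8)·(-11637/16000) = 80089/160000 ; √disc = 283/400
  v_R = (−(37/100) + 283/400) / (2·(1/8)) = 27/20 m/s
check:
braking lasts T_s = (27/20)/4 = 0.3375 s
robot in T_r: 1.3500·0.1200 = 0.1620 m
robot covers 1.3500·0.3375 − ½·4.0000·0.3375² = 0.2278 m while stopping
person approaches 1.0000·(0.1200+0.3375) = 0.4575 m
residual clearance needed = 0.0600+0.0400+0.0200 = 0.1200 m
sum ≈ 0.1620+0.2278+0.4575+0.1200 ≈ 0.9673 m = S ✓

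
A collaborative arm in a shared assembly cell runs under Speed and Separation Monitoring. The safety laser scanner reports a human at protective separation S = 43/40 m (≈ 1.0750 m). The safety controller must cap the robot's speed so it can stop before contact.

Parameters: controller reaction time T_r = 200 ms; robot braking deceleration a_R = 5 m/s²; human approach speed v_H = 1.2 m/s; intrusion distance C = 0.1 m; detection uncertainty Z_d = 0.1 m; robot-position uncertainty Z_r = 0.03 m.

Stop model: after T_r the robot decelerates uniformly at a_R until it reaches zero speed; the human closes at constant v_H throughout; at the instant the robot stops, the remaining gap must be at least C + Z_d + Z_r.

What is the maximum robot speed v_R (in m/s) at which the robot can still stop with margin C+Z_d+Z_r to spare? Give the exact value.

v_R_max = 11/10 m/s = 1.1000 m/s

collect terms ⇒ (1/10)·v_R² + (11/25)·v_R + (-121/200) = 0
  disc = (11/25)² − 4·(1/10)·(-121/200) = 1089/2500 ; √disc = 33/50
  v_R = (−(11/25) + 33/50) / (2·(1/10)) = 11/10 m/s
check:
braking lasts T_s = (11/10)/5 = 0.2200 s
robot covers v_R·T_r = 1.1000·0.2000 = 0.2200 m before braking
braking distance = 1.1000²/(2·5.0000) = 0.1210 m
human closes 1.2000·0.4200 = 0.5040 m
residual clearance needed = 0.1000+0.1000+0.0300 = 0.2300 m
sum ≈ 0.2200+0.1210+0.5040+0.2300 ≈ 1.0750 m = S ✓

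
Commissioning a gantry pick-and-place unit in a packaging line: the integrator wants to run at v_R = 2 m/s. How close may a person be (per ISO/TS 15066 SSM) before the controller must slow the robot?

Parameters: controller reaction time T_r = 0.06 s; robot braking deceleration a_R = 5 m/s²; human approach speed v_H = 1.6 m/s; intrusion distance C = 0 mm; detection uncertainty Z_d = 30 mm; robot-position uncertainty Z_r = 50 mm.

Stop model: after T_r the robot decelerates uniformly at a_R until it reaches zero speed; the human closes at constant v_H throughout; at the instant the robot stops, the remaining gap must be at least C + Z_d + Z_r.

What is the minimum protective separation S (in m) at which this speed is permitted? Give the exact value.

S_min = 167/125 m = 1.3360 m

stop time T_s = 2/5 = 0.4000 s
reaction-phase robot travel = 2.0000·0.0600 = 0.1200 m
braking distance = 2.0000²/(2·5.0000) = 0.4000 m
human closes 1.6000·0.4600 = 0.7360 m
margins: 0.0000+0.0300+0.0500 = 0.0800 m
S_min ≈ 0.1200+0.4000+0.7360+0.0800  ⇒  S_min = 167/125 m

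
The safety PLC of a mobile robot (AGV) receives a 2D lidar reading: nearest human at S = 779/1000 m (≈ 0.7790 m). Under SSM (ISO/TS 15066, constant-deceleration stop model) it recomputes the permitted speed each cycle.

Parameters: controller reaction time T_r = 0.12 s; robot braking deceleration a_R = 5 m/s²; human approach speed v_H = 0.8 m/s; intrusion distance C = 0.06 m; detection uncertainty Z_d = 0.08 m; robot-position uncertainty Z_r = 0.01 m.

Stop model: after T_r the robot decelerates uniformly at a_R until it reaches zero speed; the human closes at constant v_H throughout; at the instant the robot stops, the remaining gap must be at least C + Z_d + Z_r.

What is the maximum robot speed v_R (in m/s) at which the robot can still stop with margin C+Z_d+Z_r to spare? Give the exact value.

quadratic (1/10)·v² + (7/25)·v + (-533/1000) = 0
  disc = (7/25)² − 4·(1/10)·(-533/1000) = 729/2500 ; √disc = 27/50
  v_R = (−(7/25) + 27/50) / (2·(1/10)) = 13/10 m/s
check:
stop time T_s = (13/10)/5 = 0.2600 s
robot covers v_R·T_r = 1.3000·0.1200 = 0.1560 m before braking
robot covers 1.3000·0.2600 − ½·5.0000·0.2600² = 0.1690 m while stopping
human closes 0.8000·0.3800 = 0.3040 m
residual clearance needed = 0.0600+0.0800+0.0100 = 0.1500 m
sum ≈ 0.1560+0.1690+0.3040+0.1500 ≈ 0.7790 m = S ✓

v_R_max = 13/10 m/s = 1.3000 m/s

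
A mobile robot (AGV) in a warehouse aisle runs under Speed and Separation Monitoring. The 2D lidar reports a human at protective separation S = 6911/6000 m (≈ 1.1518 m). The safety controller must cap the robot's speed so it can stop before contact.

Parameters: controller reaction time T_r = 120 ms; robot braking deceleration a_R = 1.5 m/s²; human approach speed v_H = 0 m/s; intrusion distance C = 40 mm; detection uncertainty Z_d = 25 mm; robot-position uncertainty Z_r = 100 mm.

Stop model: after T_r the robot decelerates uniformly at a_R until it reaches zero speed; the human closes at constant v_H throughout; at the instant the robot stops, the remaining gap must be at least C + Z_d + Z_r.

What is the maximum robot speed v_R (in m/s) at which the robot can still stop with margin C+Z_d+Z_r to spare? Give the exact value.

v_R_max = 31/20 m/s = 1.5500 m/s

quadratic (1/3)·v² + (3/25)·v + (-5921/6000) = 0
  disc = (3/25)² − 4·(1/3)·(-5921/6000) = 29929/22500 ; √disc = 173/150
  v_R = (−(3/25) + 173/150) / (2·(1/3)) = 31/20 m/s
check:
braking lasts T_s = (31/20)/(3/2) = 1.0333 s
robot covers v_R·T_r = 1.5500·0.1200 = 0.1860 m before braking
robot under decel: 1.5500²/(2·1.5000) = 0.8008 m
human over T_r+T_s: 0.0000·(0.1200+1.0333) = 0.0000 m
margins: 0.0400+0.0250+0.1000 = 0.1650 m
sum ≈ 0.1860+0.8008+0.0000+0.1650 ≈ 1.1518 m = S ✓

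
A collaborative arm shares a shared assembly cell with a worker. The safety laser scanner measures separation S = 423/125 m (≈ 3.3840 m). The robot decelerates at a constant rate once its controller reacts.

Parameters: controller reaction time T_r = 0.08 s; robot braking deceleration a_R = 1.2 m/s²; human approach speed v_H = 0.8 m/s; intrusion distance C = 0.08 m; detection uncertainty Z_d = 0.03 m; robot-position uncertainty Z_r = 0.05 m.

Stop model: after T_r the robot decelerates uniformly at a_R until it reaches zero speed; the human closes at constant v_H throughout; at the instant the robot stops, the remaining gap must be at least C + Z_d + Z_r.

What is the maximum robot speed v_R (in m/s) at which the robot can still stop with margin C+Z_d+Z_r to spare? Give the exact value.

v_R_max = 2 m/s = 2.0000 m/s

quadratic (5/12)·v² + (56/75)·v + (-79/25) = 0
  disc = (56/75)² − 4·(5/12)·(-79/25) = 32761/5625 ; √disc = 181/75
  v_R = (−(56/75) + 181/75) / (2·(5/12)) = 2 m/s
check:
stop time T_s = 2/(6/5) = 1.6667 s
robot covers v_R·T_r = 2.0000·0.0800 = 0.1600 m before braking
robot covers 2.0000·1.6667 − ½·1.2000·1.6667² = 1.6667 m while stopping
person approaches 0.8000·(0.0800+1.6667) = 1.3973 m
margins: 0.0800+0.0300+0.0500 = 0.1600 m
sum ≈ 0.1600+1.6667+1.3973+0.1600 ≈ 3.3840 m = S ✓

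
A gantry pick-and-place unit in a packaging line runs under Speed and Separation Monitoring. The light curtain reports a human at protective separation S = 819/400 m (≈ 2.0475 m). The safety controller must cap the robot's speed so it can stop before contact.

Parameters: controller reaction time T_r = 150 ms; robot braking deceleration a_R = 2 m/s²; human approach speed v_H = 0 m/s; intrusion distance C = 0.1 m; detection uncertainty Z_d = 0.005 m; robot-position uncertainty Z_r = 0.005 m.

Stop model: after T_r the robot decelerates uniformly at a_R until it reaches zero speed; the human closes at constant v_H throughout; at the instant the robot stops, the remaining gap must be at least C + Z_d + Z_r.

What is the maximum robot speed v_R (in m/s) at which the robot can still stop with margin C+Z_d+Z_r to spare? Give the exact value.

v_R_max = 5/2 m/s = 2.5000 m/s

at the boundary: (1/4)·v² + (3/20)·v + (-31/16) = 0
  disc = (3/20)² − 4·(1/4)·(-31/16) = 49/25 ; √disc = 7/5
  v_R = (−(3/20) + 7/5) / (2·(1/4)) = 5/2 m/s
check:
T_s = v_R/a_R = (5/2)/2 = 1.2500 s
reaction-phase robot travel = 2.5000·0.1500 = 0.3750 m
robot under decel: 2.5000²/(2·2.0000) = 1.5625 m
person approaches 0.0000·(0.1500+1.2500) = 0.0000 m
residual clearance needed = 0.1000+0.0050+0.0050 = 0.1100 m
sum ≈ 0.3750+1.5625+0.0000+0.1100 ≈ 2.0475 m = S ✓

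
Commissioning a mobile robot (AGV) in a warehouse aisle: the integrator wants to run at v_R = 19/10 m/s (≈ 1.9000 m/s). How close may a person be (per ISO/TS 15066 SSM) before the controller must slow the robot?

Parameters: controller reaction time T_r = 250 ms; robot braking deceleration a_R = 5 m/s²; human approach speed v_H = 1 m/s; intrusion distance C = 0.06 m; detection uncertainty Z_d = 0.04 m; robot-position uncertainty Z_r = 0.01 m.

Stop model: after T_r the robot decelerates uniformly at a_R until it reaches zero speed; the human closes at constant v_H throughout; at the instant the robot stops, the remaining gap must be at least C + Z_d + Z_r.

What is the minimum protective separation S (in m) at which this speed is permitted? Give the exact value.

braking lasts T_s = (19/10)/5 = 0.3800 s
reaction-phase robot travel = 1.9000·0.2500 = 0.4750 m
robot covers 1.9000·0.3800 − ½·5.0000·0.3800² = 0.3610 m while stopping
person approaches 1.0000·(0.2500+0.3800) = 0.6300 m
C+Z_d+Z_r = 0.0600+0.0400+0.0100 = 0.1100 m
S_min ≈ 0.4750+0.3610+0.6300+0.1100  ⇒  S_min = 197/125 m

S_min = 197/125 m = 1.5760 m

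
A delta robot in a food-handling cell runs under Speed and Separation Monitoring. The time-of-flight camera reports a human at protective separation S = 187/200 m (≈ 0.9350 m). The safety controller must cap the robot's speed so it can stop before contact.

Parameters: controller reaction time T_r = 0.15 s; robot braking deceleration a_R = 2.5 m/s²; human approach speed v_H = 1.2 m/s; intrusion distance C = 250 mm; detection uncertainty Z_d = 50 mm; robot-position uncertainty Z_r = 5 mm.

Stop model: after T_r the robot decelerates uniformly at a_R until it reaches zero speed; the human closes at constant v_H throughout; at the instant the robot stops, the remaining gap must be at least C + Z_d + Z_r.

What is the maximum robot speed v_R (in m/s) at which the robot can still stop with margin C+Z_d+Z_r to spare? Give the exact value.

collect terms ⇒ (1/5)·v_R² + (63/100)·v_R + (-9/20) = 0
  disc = (63/100)² − 4·(1/5)·(-9/20) = 7569/10000 ; √disc = 87/100
  v_R = (−(63/100) + 87/100) / (2·(1/5)) = 3/5 m/s
check:
T_s = v_R/a_R = (3/5)/(5/2) = 0.2400 s
reaction-phase robot travel = 0.6000·0.1500 = 0.0900 m
robot covers 0.6000·0.2400 − ½·2.5000·0.2400² = 0.0720 m while stopping
human closes 1.2000·0.3900 = 0.4680 m
margins: 0.2500+0.0500+0.0050 = 0.3050 m
sum ≈ 0.0900+0.0720+0.4680+0.3050 ≈ 0.9350 m = S ✓

v_R_max = 3/5 m/s = 0.6000 m/s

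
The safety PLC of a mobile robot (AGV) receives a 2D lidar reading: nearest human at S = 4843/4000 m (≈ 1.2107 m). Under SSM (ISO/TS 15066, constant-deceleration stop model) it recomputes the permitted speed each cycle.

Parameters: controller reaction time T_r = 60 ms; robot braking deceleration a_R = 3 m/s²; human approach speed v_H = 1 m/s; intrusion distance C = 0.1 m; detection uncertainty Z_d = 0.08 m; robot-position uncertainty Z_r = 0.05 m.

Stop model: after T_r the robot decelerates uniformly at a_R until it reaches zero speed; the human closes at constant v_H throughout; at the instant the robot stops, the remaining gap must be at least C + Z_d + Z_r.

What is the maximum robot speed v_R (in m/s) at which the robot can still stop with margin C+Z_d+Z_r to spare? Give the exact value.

v_R_max = 29/20 m/s = 1.4500 m/s

collect terms ⇒ (1/6)·v_R² + (59/150)·v_R + (-3683/4000) = 0
  disc = (59/150)² − 4·(1/6)·(-3683/4000) = 69169/90000 ; √disc = 263/300
  v_R = (−(59/150) + 263/300) / (2·(1/6)) = 29/20 m/s
check:
braking lasts T_s = (29/20)/3 = 0.4833 s
robot in T_r: 1.4500·0.0600 = 0.0870 m
robot covers 1.4500·0.4833 − ½·3.0000·0.4833² = 0.3504 m while stopping
person approaches 1.0000·(0.0600+0.4833) = 0.5433 m
margins: 0.1000+0.0800+0.0500 = 0.2300 m
sum ≈ 0.0870+0.3504+0.5433+0.2300 ≈ 1.2107 m = S ✓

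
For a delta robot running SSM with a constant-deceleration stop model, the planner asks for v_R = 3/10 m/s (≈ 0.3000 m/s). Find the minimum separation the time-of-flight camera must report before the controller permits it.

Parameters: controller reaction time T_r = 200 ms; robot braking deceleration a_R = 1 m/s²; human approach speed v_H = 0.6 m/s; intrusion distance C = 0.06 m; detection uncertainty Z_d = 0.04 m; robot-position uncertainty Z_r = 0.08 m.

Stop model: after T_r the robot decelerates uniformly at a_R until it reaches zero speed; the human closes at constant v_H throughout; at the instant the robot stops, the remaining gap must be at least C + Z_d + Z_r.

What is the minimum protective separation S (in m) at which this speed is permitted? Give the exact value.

S_min = 117/200 m = 0.5850 m

braking lasts T_s = (3/10)/1 = 0.3000 s
robot in T_r: 0.3000·0.2000 = 0.0600 m
robot under decel: 0.3000²/(2·1.0000) = 0.0450 m
human closes 0.6000·0.5000 = 0.3000 m
margins: 0.0600+0.0400+0.0800 = 0.1800 m
S_min ≈ 0.0600+0.0450+0.3000+0.1800  ⇒  S_min = 117/200 m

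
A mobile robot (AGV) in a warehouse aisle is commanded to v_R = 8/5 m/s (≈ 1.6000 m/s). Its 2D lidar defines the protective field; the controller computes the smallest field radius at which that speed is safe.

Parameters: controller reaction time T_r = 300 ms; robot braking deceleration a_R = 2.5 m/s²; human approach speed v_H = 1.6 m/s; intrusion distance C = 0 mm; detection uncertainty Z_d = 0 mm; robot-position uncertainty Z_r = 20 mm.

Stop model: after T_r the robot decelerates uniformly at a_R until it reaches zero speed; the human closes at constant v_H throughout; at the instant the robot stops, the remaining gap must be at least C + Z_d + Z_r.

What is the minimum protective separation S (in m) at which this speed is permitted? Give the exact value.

T_s = v_R/a_R = (8/5)/(5/2) = 0.6400 s
robot in T_r: 1.6000·0.3000 = 0.4800 m
robot under decel: 1.6000²/(2·2.5000) = 0.5120 m
human over T_r+T_s: 1.6000·(0.3000+0.6400) = 1.5040 m
C+Z_d+Z_r = 0.0000+0.0000+0.0200 = 0.0200 m
S_min ≈ 0.4800+0.5120+1.5040+0.0200  ⇒  S_min = 629/250 m

S_min = 629/250 m = 2.5160 m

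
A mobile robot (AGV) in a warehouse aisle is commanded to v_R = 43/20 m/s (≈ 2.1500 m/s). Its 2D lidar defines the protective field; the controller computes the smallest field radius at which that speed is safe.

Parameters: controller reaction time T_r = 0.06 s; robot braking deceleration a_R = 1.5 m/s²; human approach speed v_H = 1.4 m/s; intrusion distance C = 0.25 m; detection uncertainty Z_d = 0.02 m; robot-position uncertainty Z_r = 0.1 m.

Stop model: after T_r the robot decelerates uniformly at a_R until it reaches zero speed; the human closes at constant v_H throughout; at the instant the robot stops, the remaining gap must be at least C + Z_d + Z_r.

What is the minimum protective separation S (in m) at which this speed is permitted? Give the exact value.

stop time T_s = (43/20)/(3/2) = 1.4333 s
robot covers v_R·T_r = 2.1500·0.0600 = 0.1290 m before braking
robot under decel: 2.1500²/(2·1.5000) = 1.5408 m
human over T_r+T_s: 1.4000·(0.0600+1.4333) = 2.0907 m
C+Z_d+Z_r = 0.2500+0.0200+0.1000 = 0.3700 m
S_min ≈ 0.1290+1.5408+2.0907+0.3700  ⇒  S_min = 8261/2000 m

S_min = 8261/2000 m = 4.1305 m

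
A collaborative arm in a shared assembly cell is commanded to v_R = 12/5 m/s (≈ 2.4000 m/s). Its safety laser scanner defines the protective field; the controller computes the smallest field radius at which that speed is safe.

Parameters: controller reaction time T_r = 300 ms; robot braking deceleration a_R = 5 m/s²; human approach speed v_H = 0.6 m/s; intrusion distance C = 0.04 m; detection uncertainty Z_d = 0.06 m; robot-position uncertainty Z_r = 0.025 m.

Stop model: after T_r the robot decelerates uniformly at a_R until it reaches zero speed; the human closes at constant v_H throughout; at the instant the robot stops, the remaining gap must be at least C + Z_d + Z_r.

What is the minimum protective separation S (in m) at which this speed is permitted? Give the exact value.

stop time T_s = (12/5)/5 = 0.4800 s
robot covers v_R·T_r = 2.4000·0.3000 = 0.7200 m before braking
robot covers 2.4000·0.4800 − ½·5.0000·0.4800² = 0.5760 m while stopping
person approaches 0.6000·(0.3000+0.4800) = 0.4680 m
C+Z_d+Z_r = 0.0400+0.0600+0.0250 = 0.1250 m
S_min ≈ 0.7200+0.5760+0.4680+0.1250  ⇒  S_min = 1889/1000 m

S_min = 1889/1000 m = 1.8890 m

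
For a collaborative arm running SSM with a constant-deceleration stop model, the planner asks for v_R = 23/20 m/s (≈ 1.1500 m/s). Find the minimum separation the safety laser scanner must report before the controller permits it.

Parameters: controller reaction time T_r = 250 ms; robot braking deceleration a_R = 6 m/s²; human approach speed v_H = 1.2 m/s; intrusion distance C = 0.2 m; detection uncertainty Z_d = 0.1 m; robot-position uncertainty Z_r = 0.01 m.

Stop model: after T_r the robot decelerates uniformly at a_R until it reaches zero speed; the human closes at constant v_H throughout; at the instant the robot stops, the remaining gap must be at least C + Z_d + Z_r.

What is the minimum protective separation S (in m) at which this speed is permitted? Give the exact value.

braking lasts T_s = (23/20)/6 = 0.1917 s
robot in T_r: 1.1500·0.2500 = 0.2875 m
robot under decel: 1.1500²/(2·6.0000) = 0.1102 m
human closes 1.2000·0.4417 = 0.5300 m
margins: 0.2000+0.1000+0.0100 = 0.3100 m
S_min ≈ 0.2875+0.1102+0.5300+0.3100  ⇒  S_min = 5941/4800 m

S_min = 5941/4800 m = 1.2377 m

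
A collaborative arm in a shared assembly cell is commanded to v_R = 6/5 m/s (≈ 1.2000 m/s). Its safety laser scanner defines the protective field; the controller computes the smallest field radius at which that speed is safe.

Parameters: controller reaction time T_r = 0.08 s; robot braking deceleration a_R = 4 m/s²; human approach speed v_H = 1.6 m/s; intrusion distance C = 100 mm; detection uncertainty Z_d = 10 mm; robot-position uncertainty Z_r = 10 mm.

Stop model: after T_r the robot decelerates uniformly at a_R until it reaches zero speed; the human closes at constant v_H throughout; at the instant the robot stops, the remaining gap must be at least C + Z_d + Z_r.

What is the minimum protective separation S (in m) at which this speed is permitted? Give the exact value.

stop time T_s = (6/5)/4 = 0.3000 s
robot in T_r: 1.2000·0.0800 = 0.0960 m
braking distance = 1.2000²/(2·4.0000) = 0.1800 m
person approaches 1.6000·(0.0800+0.3000) = 0.6080 m
margins: 0.1000+0.0100+0.0100 = 0.1200 m
S_min ≈ 0.0960+0.1800+0.6080+0.1200  ⇒  S_min = 251/250 m

S_min = 251/250 m = 1.0040 m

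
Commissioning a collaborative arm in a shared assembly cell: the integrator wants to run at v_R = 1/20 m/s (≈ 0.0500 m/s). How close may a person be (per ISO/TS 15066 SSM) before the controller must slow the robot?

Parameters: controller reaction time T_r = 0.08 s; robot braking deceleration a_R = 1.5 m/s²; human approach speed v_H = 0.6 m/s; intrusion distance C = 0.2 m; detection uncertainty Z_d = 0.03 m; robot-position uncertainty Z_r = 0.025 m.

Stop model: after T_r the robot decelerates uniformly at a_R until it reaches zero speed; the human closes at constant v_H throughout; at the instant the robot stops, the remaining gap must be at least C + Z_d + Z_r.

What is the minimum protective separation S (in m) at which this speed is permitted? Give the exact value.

S_min = 1967/6000 m = 0.3278 m

T_s = v_R/a_R = (1/20)/(3/2) = 0.0333 s
reaction-phase robot travel = 0.0500·0.0800 = 0.0040 m
robot under decel: 0.0500²/(2·1.5000) = 0.0008 m
person approaches 0.6000·(0.0800+0.0333) = 0.0680 m
residual clearance needed = 0.2000+0.0300+0.0250 = 0.2550 m
S_min ≈ 0.0040+0.0008+0.0680+0.2550  ⇒  S_min = 1967/6000 m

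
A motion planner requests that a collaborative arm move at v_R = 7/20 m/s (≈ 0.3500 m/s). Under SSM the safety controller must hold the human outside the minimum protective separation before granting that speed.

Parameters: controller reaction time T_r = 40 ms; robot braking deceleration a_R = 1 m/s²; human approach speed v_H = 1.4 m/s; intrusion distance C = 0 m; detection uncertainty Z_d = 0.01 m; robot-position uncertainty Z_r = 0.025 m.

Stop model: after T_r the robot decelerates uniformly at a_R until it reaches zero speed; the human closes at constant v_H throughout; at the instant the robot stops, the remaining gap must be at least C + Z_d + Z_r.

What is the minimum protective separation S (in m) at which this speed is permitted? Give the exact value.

S_min = 21/32 m = 0.6562 m

braking lasts T_s = (7/20)/1 = 0.3500 s
robot covers v_R·T_r = 0.3500·0.0400 = 0.0140 m before braking
robot covers 0.3500·0.3500 − ½·1.0000·0.3500² = 0.0612 m while stopping
human closes 1.4000·0.3900 = 0.5460 m
residual clearance needed = 0.0000+0.0100+0.0250 = 0.0350 m
S_min ≈ 0.0140+0.0612+0.5460+0.0350  ⇒  S_min = 21/32 m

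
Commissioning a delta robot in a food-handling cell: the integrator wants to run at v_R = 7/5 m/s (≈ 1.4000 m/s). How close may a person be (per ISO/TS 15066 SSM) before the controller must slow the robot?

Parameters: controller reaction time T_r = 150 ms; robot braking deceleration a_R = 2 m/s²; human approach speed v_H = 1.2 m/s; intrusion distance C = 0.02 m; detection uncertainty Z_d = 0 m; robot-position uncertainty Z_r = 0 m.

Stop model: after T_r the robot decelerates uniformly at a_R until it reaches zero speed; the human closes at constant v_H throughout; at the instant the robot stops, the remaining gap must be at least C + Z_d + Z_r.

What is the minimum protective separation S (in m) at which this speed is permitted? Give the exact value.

S_min = 87/50 m = 1.7400 m

braking lasts T_s = (7/5)/2 = 0.7000 s
robot covers v_R·T_r = 1.4000·0.1500 = 0.2100 m before braking
braking distance = 1.4000²/(2·2.0000) = 0.4900 m
human over T_r+T_s: 1.2000·(0.1500+0.7000) = 1.0200 m
residual clearance needed = 0.0200+0.0000+0.0000 = 0.0200 m
S_min ≈ 0.2100+0.4900+1.0200+0.0200  ⇒  S_min = 87/50 m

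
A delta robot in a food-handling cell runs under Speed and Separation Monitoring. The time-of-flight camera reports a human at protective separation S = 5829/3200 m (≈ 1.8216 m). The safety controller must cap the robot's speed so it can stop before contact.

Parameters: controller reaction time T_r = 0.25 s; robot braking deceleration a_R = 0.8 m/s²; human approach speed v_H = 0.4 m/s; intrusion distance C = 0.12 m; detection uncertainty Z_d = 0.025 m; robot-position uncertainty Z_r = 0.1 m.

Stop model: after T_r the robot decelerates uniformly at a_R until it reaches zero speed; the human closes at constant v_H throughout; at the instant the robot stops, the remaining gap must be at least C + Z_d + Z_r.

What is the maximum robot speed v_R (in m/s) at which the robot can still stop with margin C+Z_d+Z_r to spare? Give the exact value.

v_R_max = 21/20 m/s = 1.0500 m/s

collect terms ⇒ (5/8)·v_R² + (3/4)·v_R + (-189/128) = 0
  disc = (3/4)² − 4·(5/8)·(-189/128) = 1089/256 ; √disc = 33/16
  v_R = (−(3/4) + 33/16) / (2·(5/8)) = 21/20 m/s
check:
stop time T_s = (21/20)/(4/5) = 1.3125 s
robot covers v_R·T_r = 1.0500·0.2500 = 0.2625 m before braking
robot covers 1.0500·1.3125 − ½·0.8000·1.3125² = 0.6891 m while stopping
person approaches 0.4000·(0.2500+1.3125) = 0.6250 m
C+Z_d+Z_r = 0.1200+0.0250+0.1000 = 0.2450 m
sum ≈ 0.2625+0.6891+0.6250+0.2450 ≈ 1.8216 m = S ✓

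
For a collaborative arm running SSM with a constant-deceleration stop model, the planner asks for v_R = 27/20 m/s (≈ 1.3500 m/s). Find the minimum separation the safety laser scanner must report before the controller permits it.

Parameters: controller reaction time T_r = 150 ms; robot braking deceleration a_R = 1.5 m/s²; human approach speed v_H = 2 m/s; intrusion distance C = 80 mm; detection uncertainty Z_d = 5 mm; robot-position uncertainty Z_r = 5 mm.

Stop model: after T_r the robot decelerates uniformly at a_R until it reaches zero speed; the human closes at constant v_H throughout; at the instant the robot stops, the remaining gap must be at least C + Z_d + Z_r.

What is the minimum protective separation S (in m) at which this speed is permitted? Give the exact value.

stop time T_s = (27/20)/(3/2) = 0.9000 s
robot in T_r: 1.3500·0.1500 = 0.2025 m
robot covers 1.3500·0.9000 − ½·1.5000·0.9000² = 0.6075 m while stopping
person approaches 2.0000·(0.1500+0.9000) = 2.1000 m
margins: 0.0800+0.0050+0.0050 = 0.0900 m
S_min ≈ 0.2025+0.6075+2.1000+0.0900  ⇒  S_min = 3 m

S_min = 3 m = 3.0000 m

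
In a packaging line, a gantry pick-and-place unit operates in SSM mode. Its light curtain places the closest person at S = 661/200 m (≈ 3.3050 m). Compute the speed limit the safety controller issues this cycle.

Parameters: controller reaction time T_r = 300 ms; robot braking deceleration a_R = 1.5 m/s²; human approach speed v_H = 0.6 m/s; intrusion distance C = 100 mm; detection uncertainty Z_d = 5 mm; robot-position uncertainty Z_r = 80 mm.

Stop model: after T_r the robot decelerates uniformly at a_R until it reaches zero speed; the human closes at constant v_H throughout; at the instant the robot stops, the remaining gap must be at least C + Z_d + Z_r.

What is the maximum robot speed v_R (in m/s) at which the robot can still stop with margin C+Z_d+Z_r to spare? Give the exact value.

v_R_max = 21/10 m/s = 2.1000 m/s

collect terms ⇒ (1/3)·v_R² + (7/10)·v_R + (-147/50) = 0
  disc = (7/10)² − 4·(1/3)·(-147/50) = 441/100 ; √disc = 21/10
  v_R = (−(7/10) + 21/10) / (2·(1/3)) = 21/10 m/s
check:
T_s = v_R/a_R = (21/10)/(3/2) = 1.4000 s
robot in T_r: 2.1000·0.3000 = 0.6300 m
robot covers 2.1000·1.4000 − ½·1.5000·1.4000² = 1.4700 m while stopping
human over T_r+T_s: 0.6000·(0.3000+1.4000) = 1.0200 m
residual clearance needed = 0.1000+0.0050+0.0800 = 0.1850 m
sum ≈ 0.6300+1.4700+1.0200+0.1850 ≈ 3.3050 m = S ✓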